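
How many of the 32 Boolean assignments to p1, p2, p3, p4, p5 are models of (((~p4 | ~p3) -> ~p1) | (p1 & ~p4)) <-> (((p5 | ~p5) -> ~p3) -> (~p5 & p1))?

20

Initial set: {T ((((~p4 | ~p3) -> ~p1) | (p1 & ~p4)) <-> (((p5 | ~p5) -> ~p3) -> (~p5 & p1)))}.
T ((((~p4 | ~p3) -> ~p1) | (p1 & ~p4)) <-> (((p5 | ~p5) -> ~p3) -> (~p5 & p1))): β-rule — branch into T (((~p4 | ~p3) -> ~p1) | (p1 & ~p4)), T (((p5 | ~p5) -> ~p3) -> (~p5 & p1))  //  F (((~p4 | ~p3) -> ~p1) | (p1 & ~p4)), F (((p5 | ~p5) -> ~p3) -> (~p5 & p1)).
  branch 1 (add T (((~p4 | ~p3) -> ~p1) | (p1 & ~p4)), T (((p5 | ~p5) -> ~p3) -> (~p5 & p1))):
    T (((~p4 | ~p3) -> ~p1) | (p1 & ~p4)): β-rule — branch into T ((~p4 | ~p3) -> ~p1)  //  T (p1 & ~p4).
      branch 1.1 (add T ((~p4 | ~p3) -> ~p1)):
        T (((p5 | ~p5) -> ~p3) -> (~p5 & p1)): β-rule — branch into F ((p5 | ~p5) -> ~p3)  //  T (~p5 & p1).
          branch 1.1.1 (add F ((p5 | ~p5) -> ~p3)):
            F ((p5 | ~p5) -> ~p3): α-rule — add T (p5 | ~p5), F ~p3.
            T ((~p4 | ~p3) -> ~p1): β-rule — branch into F (~p4 | ~p3)  //  T ~p1.
              branch 1.1.1.1 (add F (~p4 | ~p3)):
                F (~p4 | ~p3): α-rule — add F ~p4, F ~p3.
                T (p5 | ~p5): β-rule — branch into T p5  //  T ~p5.
                  branch 1.1.1.1.1 (add T p5):
                    ○ open, literals {p3=T, p4=T, p5=T}.
                  branch 1.1.1.1.2 (add T ~p5):
                    ○ open, literals {p3=T, p4=T, p5=F}.
              branch 1.1.1.2 (add T ~p1):
                T (p5 | ~p5): β-rule — branch into T p5  //  T ~p5.
                  branch 1.1.1.2.1 (add T p5):
                    ○ open, literals {p1=F, p3=T, p5=T}.
                  branch 1.1.1.2.2 (add T ~p5):
                    ○ open, literals {p1=F, p3=T, p5=F}.
          branch 1.1.2 (add T (~p5 & p1)):
            T (~p5 & p1): α-rule — add T ~p5, T p1.
            T ((~p4 | ~p3) -> ~p1): β-rule — branch into F (~p4 | ~p3)  //  T ~p1.
              branch 1.1.2.1 (add F (~p4 | ~p3)):
                F (~p4 | ~p3): α-rule — add F ~p4, F ~p3.
                ○ open, literals {p1=T, p3=T, p4=T, p5=F}.
              branch 1.1.2.2 (add T ~p1):
                × closes — contains both p1 and ~p1.
      branch 1.2 (add T (p1 & ~p4)):
        T (p1 & ~p4): α-rule — add T p1, T ~p4.
        T (((p5 | ~p5) -> ~p3) -> (~p5 & p1)): β-rule — branch into F ((p5 | ~p5) -> ~p3)  //  T (~p5 & p1).
          branch 1.2.1 (add F ((p5 | ~p5) -> ~p3)):
            F ((p5 | ~p5) -> ~p3): α-rule — add T (p5 | ~p5), F ~p3.
            T (p5 | ~p5): β-rule — branch into T p5  //  T ~p5.
              branch 1.2.1.1 (add T p5):
                ○ open, literals {p1=T, p3=T, p4=F, p5=T}.
              branch 1.2.1.2 (add T ~p5):
                ○ open, literals {p1=T, p3=T, p4=F, p5=F}.
          branch 1.2.2 (add T (~p5 & p1)):
            T (~p5 & p1): α-rule — add T ~p5, T p1.
            ○ open, literals {p1=T, p4=F, p5=F}.
  branch 2 (add F (((~p4 | ~p3) -> ~p1) | (p1 & ~p4)), F (((p5 | ~p5) -> ~p3) -> (~p5 & p1))):
    F (((~p4 | ~p3) -> ~p1) | (p1 & ~p4)): α-rule — add F ((~p4 | ~p3) -> ~p1), F (p1 & ~p4).
    F (((p5 | ~p5) -> ~p3) -> (~p5 & p1)): α-rule — add T ((p5 | ~p5) -> ~p3), F (~p5 & p1).
    F ((~p4 | ~p3) -> ~p1): α-rule — add T (~p4 | ~p3), F ~p1.
    F (p1 & ~p4): β-rule — branch into F p1  //  F ~p4.
      branch 2.1 (add F p1):
        × closes — contains both p1 and ~p1.
      branch 2.2 (add F ~p4):
        T ((p5 | ~p5) -> ~p3): β-rule — branch into F (p5 | ~p5)  //  T ~p3.
          branch 2.2.1 (add F (p5 | ~p5)):
            F (p5 | ~p5): α-rule — add F p5, F ~p5.
            × closes — contains both p5 and ~p5.
          branch 2.2.2 (add T ~p3):
            F (~p5 & p1): β-rule — branch into F ~p5  //  F p1.
              branch 2.2.2.1 (add F ~p5):
                T (~p4 | ~p3): β-rule — branch into T ~p4  //  T ~p3.
                  branch 2.2.2.1.1 (add T ~p4):
                    × closes — contains both p4 and ~p4.
                  branch 2.2.2.1.2 (add T ~p3):
                    ○ open, literals {p1=T, p3=F, p4=T, p5=T}.
              branch 2.2.2.2 (add F p1):
                × closes — contains both p1 and ~p1.
5 branches closed, 9 open.
Each open branch fixes some atoms; the unmentioned ones are free. Counting distinct full assignments: branch {p3=T, p4=T, p5=T} (p1, p2) contributes 4 new; branch {p3=T, p4=T, p5=F} (p1, p2) contributes 4 new; branch {p1=F, p3=T, p5=T} (p2, p4) contributes 2 new; branch {p1=F, p3=T, p5=F} (p2, p4) contributes 2 new; branch {p1=T, p3=T, p4=T, p5=F} (p2) contributes 0 new; branch {p1=T, p3=T, p4=F, p5=T} (p2) contributes 2 new; branch {p1=T, p3=T, p4=F, p5=F} (p2) contributes 2 new; branch {p1=T, p4=F, p5=F} (p2, p3) contributes 2 new; branch {p1=T, p3=F, p4=T, p5=T} (p2) contributes 2 new. Total: 20.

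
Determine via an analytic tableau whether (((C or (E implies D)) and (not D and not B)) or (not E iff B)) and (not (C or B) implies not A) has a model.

Initial set: {((((C or (E implies D)) and (not D and not B)) or (not E iff B)) and (not (C or B) implies not A))}.
((((C or (E implies D)) and (not D and not B)) or (not E iff B)) and (not (C or B) implies not A)): α-rule — add (((C or (E implies D)) and (not D and not B)) or (not E iff B)), (not (C or B) implies not A).
(((C or (E implies D)) and (not D and not B)) or (not E iff B)): β-rule — branch into ((C or (E implies D)) and (not D and not B))  //  (not E iff B).
  branch 1 (add ((C or (E implies D)) and (not D and not B))):
    ((C or (E implies D)) and (not D and not B)): α-rule — add (C or (E implies D)), (not D and not B).
    (not D and not B): α-rule — add not D, not B.
    (not (C or B) implies not A): β-rule — branch into not not (C or B)  //  not A.
      branch 1.1 (add not not (C or B)):
        (C or (E implies D)): β-rule — branch into C  //  (E implies D).
          branch 1.1.1 (add C):
            not not (C or B): β-rule — branch into C  //  B.
              branch 1.1.1.1 (add C):
                ○ open, literals {B=F, C=T, D=F}.
              branch 1.1.1.2 (add B):
                × closes — contains both B and not B.
          branch 1.1.2 (add (E implies D)):
            not not (C or B): β-rule — branch into C  //  B.
              branch 1.1.2.1 (add C):
                (E implies D): β-rule — branch into not E  //  D.
                  branch 1.1.2.1.1 (add not E):
                    ○ open, literals {B=F, C=T, D=F, E=F}.
                  branch 1.1.2.1.2 (add D):
                    × closes — contains both D and not D.
              branch 1.1.2.2 (add B):
                × closes — contains both B and not B.
      branch 1.2 (add not A):
        (C or (E implies D)): β-rule — branch into C  //  (E implies D).
          branch 1.2.1 (add C):
            ○ open, literals {A=F, B=F, C=T, D=F}.
          branch 1.2.2 (add (E implies D)):
            (E implies D): β-rule — branch into not E  //  D.
              branch 1.2.2.1 (add not E):
                ○ open, literals {A=F, B=F, D=F, E=F}.
              branch 1.2.2.2 (add D):
                × closes — contains both D and not D.
  branch 2 (add (not E iff B)):
    (not (C or B) implies not A): β-rule — branch into not not (C or B)  //  not A.
      branch 2.1 (add not not (C or B)):
        (not E iff B): β-rule — branch into not E, B  //  not not E, not B.
          branch 2.1.1 (add not E, B):
            not not (C or B): β-rule — branch into C  //  B.
              branch 2.1.1.1 (add C):
                ○ open, literals {B=T, C=T, E=F}.
              branch 2.1.1.2 (add B):
                ○ open, literals {B=T, E=F}.
          branch 2.1.2 (add not not E, not B):
            not not (C or B): β-rule — branch into C  //  B.
              branch 2.1.2.1 (add C):
                ○ open, literals {B=F, C=T, E=T}.
              branch 2.1.2.2 (add B):
                × closes — contains both B and not B.
      branch 2.2 (add not A):
        (not E iff B): β-rule — branch into not E, B  //  not not E, not B.
          branch 2.2.1 (add not E, B):
            ○ open, literals {A=F, B=T, E=F}.
          branch 2.2.2 (add not not E, not B):
            ○ open, literals {A=F, B=F, E=T}.
5 branches closed, 9 open.
An open branch gives a satisfying assignment: B=F, C=T, D=F.

Satisfiable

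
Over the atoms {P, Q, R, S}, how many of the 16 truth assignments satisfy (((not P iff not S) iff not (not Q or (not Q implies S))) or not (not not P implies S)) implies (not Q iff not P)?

Initial set: {((((not P iff not S) iff not (not Q or (not Q implies S))) or not (not not P implies S)) implies (not Q iff not P))}.
((((not P iff not S) iff not (not Q or (not Q implies S))) or not (not not P implies S)) implies (not Q iff not P)): β-rule — branch into not (((not P iff not S) iff not (not Q or (not Q implies S))) or not (not not P implies S))  //  (not Q iff not P).
  branch 1 (add not (((not P iff not S) iff not (not Q or (not Q implies S))) or not (not not P implies S))):
    not (((not P iff not S) iff not (not Q or (not Q implies S))) or not (not not P implies S)): α-rule — add not ((not P iff not S) iff not (not Q or (not Q implies S))), not not (not not P implies S).
    not ((not P iff not S) iff not (not Q or (not Q implies S))): β-rule — branch into (not P iff not S), not not (not Q or (not Q implies S))  //  not (not P iff not S), not (not Q or (not Q implies S)).
      branch 1.1 (add (not P iff not S), not not (not Q or (not Q implies S))):
        not not (not not P implies S): β-rule — branch into not not not P  //  S.
          branch 1.1.1 (add not not not P):
            not not not P: drop double negation, giving not P.
            (not P iff not S): β-rule — branch into not P, not S  //  not not P, not not S.
              branch 1.1.1.1 (add not P, not S):
                not not (not Q or (not Q implies S)): β-rule — branch into not Q  //  (not Q implies S).
                  branch 1.1.1.1.1 (add not Q):
                    ○ open, literals {P=0, Q=0, S=0}.
                  branch 1.1.1.1.2 (add (not Q implies S)):
                    (not Q implies S): β-rule — branch into not not Q  //  S.
                      branch 1.1.1.1.2.1 (add not not Q):
                        ○ open, literals {P=0, Q=1, S=0}.
                      branch 1.1.1.1.2.2 (add S):
                        × closes — contains both S and not S.
              branch 1.1.1.2 (add not not P, not not S):
                × closes — contains both P and not P.
          branch 1.1.2 (add S):
            (not P iff not S): β-rule — branch into not P, not S  //  not not P, not not S.
              branch 1.1.2.1 (add not P, not S):
                × closes — contains both S and not S.
              branch 1.1.2.2 (add not not P, not not S):
                not not (not Q or (not Q implies S)): β-rule — branch into not Q  //  (not Q implies S).
                  branch 1.1.2.2.1 (add not Q):
                    ○ open, literals {P=1, Q=0, S=1}.
                  branch 1.1.2.2.2 (add (not Q implies S)):
                    (not Q implies S): β-rule — branch into not not Q  //  S.
                      branch 1.1.2.2.2.1 (add not not Q):
                        ○ open, literals {P=1, Q=1, S=1}.
                      branch 1.1.2.2.2.2 (add S):
                        ○ open, literals {P=1, S=1}.
      branch 1.2 (add not (not P iff not S), not (not Q or (not Q implies S))):
        not (not Q or (not Q implies S)): α-rule — add not not Q, not (not Q implies S).
        not (not Q implies S): α-rule — add not Q, not S.
        × closes — contains both Q and not Q.
  branch 2 (add (not Q iff not P)):
    (not Q iff not P): β-rule — branch into not Q, not P  //  not not Q, not not P.
      branch 2.1 (add not Q, not P):
        ○ open, literals {P=0, Q=0}.
      branch 2.2 (add not not Q, not not P):
        ○ open, literals {P=1, Q=1}.
4 branches closed, 7 open.
Each open branch fixes some atoms; the unmentioned ones are free. Counting distinct full assignments: branch {P=0, Q=0, S=0} (R) contributes 2 new; branch {P=0, Q=1, S=0} (R) contributes 2 new; branch {P=1, Q=0, S=1} (R) contributes 2 new; branch {P=1, Q=1, S=1} (R) contributes 2 new; branch {P=1, S=1} (Q, R) contributes 0 new; branch {P=0, Q=0} (R, S) contributes 2 new; branch {P=1, Q=1} (R, S) contributes 2 new. Total: 12.

12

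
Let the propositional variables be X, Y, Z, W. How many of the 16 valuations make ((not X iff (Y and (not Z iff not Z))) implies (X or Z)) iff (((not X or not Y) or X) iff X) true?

10

Initial set: {(((not X iff (Y and (not Z iff not Z))) implies (X or Z)) iff (((not X or not Y) or X) iff X))}.
(((not X iff (Y and (not Z iff not Z))) implies (X or Z)) iff (((not X or not Y) or X) iff X)): β-rule — branch into ((not X iff (Y and (not Z iff not Z))) implies (X or Z)), (((not X or not Y) or X) iff X)  //  not ((not X iff (Y and (not Z iff not Z))) implies (X or Z)), not (((not X or not Y) or X) iff X).
  branch 1 (add ((not X iff (Y and (not Z iff not Z))) implies (X or Z)), (((not X or not Y) or X) iff X)):
    ((not X iff (Y and (not Z iff not Z))) implies (X or Z)): β-rule — branch into not (not X iff (Y and (not Z iff not Z)))  //  (X or Z).
      branch 1.1 (add not (not X iff (Y and (not Z iff not Z)))):
        (((not X or not Y) or X) iff X): β-rule — branch into ((not X or not Y) or X), X  //  not ((not X or not Y) or X), not X.
          branch 1.1.1 (add ((not X or not Y) or X), X):
            not (not X iff (Y and (not Z iff not Z))): β-rule — branch into not X, not (Y and (not Z iff not Z))  //  not not X, (Y and (not Z iff not Z)).
              branch 1.1.1.1 (add not X, not (Y and (not Z iff not Z))):
                × closes — contains both X and not X.
              branch 1.1.1.2 (add not not X, (Y and (not Z iff not Z))):
                (Y and (not Z iff not Z)): α-rule — add Y, (not Z iff not Z).
                ((not X or not Y) or X): β-rule — branch into (not X or not Y)  //  X.
                  branch 1.1.1.2.1 (add (not X or not Y)):
                    (not Z iff not Z): β-rule — branch into not Z, not Z  //  not not Z, not not Z.
                      branch 1.1.1.2.1.1 (add not Z, not Z):
                        (not X or not Y): β-rule — branch into not X  //  not Y.
                          branch 1.1.1.2.1.1.1 (add not X):
                            × closes — contains both X and not X.
                          branch 1.1.1.2.1.1.2 (add not Y):
                            × closes — contains both Y and not Y.
                      branch 1.1.1.2.1.2 (add not not Z, not not Z):
                        (not X or not Y): β-rule — branch into not X  //  not Y.
                          branch 1.1.1.2.1.2.1 (add not X):
                            × closes — contains both X and not X.
                          branch 1.1.1.2.1.2.2 (add not Y):
                            × closes — contains both Y and not Y.
                  branch 1.1.1.2.2 (add X):
                    (not Z iff not Z): β-rule — branch into not Z, not Z  //  not not Z, not not Z.
                      branch 1.1.1.2.2.1 (add not Z, not Z):
                        ○ open, literals {X=true, Y=true, Z=false}.
                      branch 1.1.1.2.2.2 (add not not Z, not not Z):
                        ○ open, literals {X=true, Y=true, Z=true}.
          branch 1.1.2 (add not ((not X or not Y) or X), not X):
            not ((not X or not Y) or X): α-rule — add not (not X or not Y), not X.
            not (not X or not Y): α-rule — add not not X, not not Y.
            × closes — contains both X and not X.
      branch 1.2 (add (X or Z)):
        (((not X or not Y) or X) iff X): β-rule — branch into ((not X or not Y) or X), X  //  not ((not X or not Y) or X), not X.
          branch 1.2.1 (add ((not X or not Y) or X), X):
            (X or Z): β-rule — branch into X  //  Z.
              branch 1.2.1.1 (add X):
                ((not X or not Y) or X): β-rule — branch into (not X or not Y)  //  X.
                  branch 1.2.1.1.1 (add (not X or not Y)):
                    (not X or not Y): β-rule — branch into not X  //  not Y.
                      branch 1.2.1.1.1.1 (add not X):
                        × closes — contains both X and not X.
                      branch 1.2.1.1.1.2 (add not Y):
                        ○ open, literals {X=true, Y=false}.
                  branch 1.2.1.1.2 (add X):
                    ○ open, literals {X=true}.
              branch 1.2.1.2 (add Z):
                ((not X or not Y) or X): β-rule — branch into (not X or not Y)  //  X.
                  branch 1.2.1.2.1 (add (not X or not Y)):
                    (not X or not Y): β-rule — branch into not X  //  not Y.
                      branch 1.2.1.2.1.1 (add not X):
                        × closes — contains both X and not X.
                      branch 1.2.1.2.1.2 (add not Y):
                        ○ open, literals {X=true, Y=false, Z=true}.
                  branch 1.2.1.2.2 (add X):
                    ○ open, literals {X=true, Z=true}.
          branch 1.2.2 (add not ((not X or not Y) or X), not X):
            not ((not X or not Y) or X): α-rule — add not (not X or not Y), not X.
            not (not X or not Y): α-rule — add not not X, not not Y.
            × closes — contains both X and not X.
  branch 2 (add not ((not X iff (Y and (not Z iff not Z))) implies (X or Z)), not (((not X or not Y) or X) iff X)):
    not ((not X iff (Y and (not Z iff not Z))) implies (X or Z)): α-rule — add (not X iff (Y and (not Z iff not Z))), not (X or Z).
    not (X or Z): α-rule — add not X, not Z.
    not (((not X or not Y) or X) iff X): β-rule — branch into ((not X or not Y) or X), not X  //  not ((not X or not Y) or X), X.
      branch 2.1 (add ((not X or not Y) or X), not X):
        (not X iff (Y and (not Z iff not Z))): β-rule — branch into not X, (Y and (not Z iff not Z))  //  not not X, not (Y and (not Z iff not Z)).
          branch 2.1.1 (add not X, (Y and (not Z iff not Z))):
            (Y and (not Z iff not Z)): α-rule — add Y, (not Z iff not Z).
            ((not X or not Y) or X): β-rule — branch into (not X or not Y)  //  X.
              branch 2.1.1.1 (add (not X or not Y)):
                (not Z iff not Z): β-rule — branch into not Z, not Z  //  not not Z, not not Z.
                  branch 2.1.1.1.1 (add not Z, not Z):
                    (not X or not Y): β-rule — branch into not X  //  not Y.
                      branch 2.1.1.1.1.1 (add not X):
                        ○ open, literals {X=false, Y=true, Z=false}.
                      branch 2.1.1.1.1.2 (add not Y):
                        × closes — contains both Y and not Y.
                  branch 2.1.1.1.2 (add not not Z, not not Z):
                    × closes — contains both Z and not Z.
              branch 2.1.1.2 (add X):
                × closes — contains both X and not X.
          branch 2.1.2 (add not not X, not (Y and (not Z iff not Z))):
            × closes — contains both X and not X.
      branch 2.2 (add not ((not X or not Y) or X), X):
        × closes — contains both X and not X.
14 branches closed, 7 open.
Each open branch fixes some atoms; the unmentioned ones are free. Counting distinct full assignments: branch {X=true, Y=true, Z=false} (W) contributes 2 new; branch {X=true, Y=true, Z=true} (W) contributes 2 new; branch {X=true, Y=false} (Z, W) contributes 4 new; branch {X=true} (Y, Z, W) contributes 0 new; branch {X=true, Y=false, Z=true} (W) contributes 0 new; branch {X=true, Z=true} (Y, W) contributes 0 new; branch {X=false, Y=true, Z=false} (W) contributes 2 new. Total: 10.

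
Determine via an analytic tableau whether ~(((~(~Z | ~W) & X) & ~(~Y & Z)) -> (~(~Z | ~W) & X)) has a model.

Initial set: {T ~(((~(~Z | ~W) & X) & ~(~Y & Z)) -> (~(~Z | ~W) & X))}.
T ~(((~(~Z | ~W) & X) & ~(~Y & Z)) -> (~(~Z | ~W) & X)): α-rule — add T ((~(~Z | ~W) & X) & ~(~Y & Z)), F (~(~Z | ~W) & X).
T ((~(~Z | ~W) & X) & ~(~Y & Z)): α-rule — add T (~(~Z | ~W) & X), T ~(~Y & Z).
T (~(~Z | ~W) & X): α-rule — add T ~(~Z | ~W), T X.
T ~(~Z | ~W): α-rule — add F ~Z, F ~W.
F (~(~Z | ~W) & X): β-rule — branch into F ~(~Z | ~W)  //  F X.
  branch 1 (add F ~(~Z | ~W)):
    T ~(~Y & Z): β-rule — branch into F ~Y  //  F Z.
      branch 1.1 (add F ~Y):
        F ~(~Z | ~W): β-rule — branch into T ~Z  //  T ~W.
          branch 1.1.1 (add T ~Z):
            × closes — contains both Z and ~Z.
          branch 1.1.2 (add T ~W):
            × closes — contains both W and ~W.
      branch 1.2 (add F Z):
        × closes — contains both Z and ~Z.
  branch 2 (add F X):
    × closes — contains both X and ~X.
All 4 branches close.
Every branch closed; the formula is unsatisfiable.

Unsatisfiable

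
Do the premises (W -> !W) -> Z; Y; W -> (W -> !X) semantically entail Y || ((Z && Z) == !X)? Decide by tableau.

Yes

Initial set: {T ((W -> !W) -> Z); T Y; T (W -> (W -> !X)); F (Y || ((Z && Z) == !X))}.
F (Y || ((Z && Z) == !X)): α-rule — add F Y, F ((Z && Z) == !X).
× closes — contains both Y and !Y.
All 1 branch closes.
Every branch closed, so the premises entail the conclusion.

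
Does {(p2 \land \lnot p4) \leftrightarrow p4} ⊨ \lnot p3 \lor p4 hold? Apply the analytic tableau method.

No

Initial set: {((p2 \land \lnot p4) \leftrightarrow p4); \lnot (\lnot p3 \lor p4)}.
\lnot (\lnot p3 \lor p4): α-rule — add \lnot \lnot p3, \lnot p4.
((p2 \land \lnot p4) \leftrightarrow p4): β-rule — branch into (p2 \land \lnot p4), p4  //  \lnot (p2 \land \lnot p4), \lnot p4.
  branch 1 (add (p2 \land \lnot p4), p4):
    × closes — contains both p4 and \lnot p4.
  branch 2 (add \lnot (p2 \land \lnot p4), \lnot p4):
    \lnot (p2 \land \lnot p4): β-rule — branch into \lnot p2  //  \lnot \lnot p4.
      branch 2.1 (add \lnot p2):
        ○ open, literals {p2=F, p3=T, p4=F}.
      branch 2.2 (add \lnot \lnot p4):
        × closes — contains both p4 and \lnot p4.
2 branches closed, 1 open.
An open branch gives a countermodel: p2=F, p3=T, p4=F (unmentioned atoms arbitrary); the premises hold there but the conclusion fails.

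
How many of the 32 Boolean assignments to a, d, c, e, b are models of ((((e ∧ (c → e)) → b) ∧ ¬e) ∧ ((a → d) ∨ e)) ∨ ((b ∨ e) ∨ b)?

Initial set: {T (((((e ∧ (c → e)) → b) ∧ ¬e) ∧ ((a → d) ∨ e)) ∨ ((b ∨ e) ∨ b))}.
T (((((e ∧ (c → e)) → b) ∧ ¬e) ∧ ((a → d) ∨ e)) ∨ ((b ∨ e) ∨ b)): β-rule — branch into T ((((e ∧ (c → e)) → b) ∧ ¬e) ∧ ((a → d) ∨ e))  //  T ((b ∨ e) ∨ b).
  branch 1 (add T ((((e ∧ (c → e)) → b) ∧ ¬e) ∧ ((a → d) ∨ e))):
    T ((((e ∧ (c → e)) → b) ∧ ¬e) ∧ ((a → d) ∨ e)): α-rule — add T (((e ∧ (c → e)) → b) ∧ ¬e), T ((a → d) ∨ e).
    T (((e ∧ (c → e)) → b) ∧ ¬e): α-rule — add T ((e ∧ (c → e)) → b), T ¬e.
    T ((a → d) ∨ e): β-rule — branch into T (a → d)  //  T e.
      branch 1.1 (add T (a → d)):
        T ((e ∧ (c → e)) → b): β-rule — branch into F (e ∧ (c → e))  //  T b.
          branch 1.1.1 (add F (e ∧ (c → e))):
            T (a → d): β-rule — branch into F a  //  T d.
              branch 1.1.1.1 (add F a):
                F (e ∧ (c → e)): β-rule — branch into F e  //  F (c → e).
                  branch 1.1.1.1.1 (add F e):
                    ○ open, literals {a=false, e=false}.
                  branch 1.1.1.1.2 (add F (c → e)):
                    F (c → e): α-rule — add T c, F e.
                    ○ open, literals {a=false, c=true, e=false}.
              branch 1.1.1.2 (add T d):
                F (e ∧ (c → e)): β-rule — branch into F e  //  F (c → e).
                  branch 1.1.1.2.1 (add F e):
                    ○ open, literals {d=true, e=false}.
                  branch 1.1.1.2.2 (add F (c → e)):
                    F (c → e): α-rule — add T c, F e.
                    ○ open, literals {c=true, d=true, e=false}.
          branch 1.1.2 (add T b):
            T (a → d): β-rule — branch into F a  //  T d.
              branch 1.1.2.1 (add F a):
                ○ open, literals {a=false, b=true, e=false}.
              branch 1.1.2.2 (add T d):
                ○ open, literals {b=true, d=true, e=false}.
      branch 1.2 (add T e):
        × closes — contains both e and ¬e.
  branch 2 (add T ((b ∨ e) ∨ b)):
    T ((b ∨ e) ∨ b): β-rule — branch into T (b ∨ e)  //  T b.
      branch 2.1 (add T (b ∨ e)):
        T (b ∨ e): β-rule — branch into T b  //  T e.
          branch 2.1.1 (add T b):
            ○ open, literals {b=true}.
          branch 2.1.2 (add T e):
            ○ open, literals {e=true}.
      branch 2.2 (add T b):
        ○ open, literals {b=true}.
1 branch closed, 9 open.
Each open branch fixes some atoms; the unmentioned ones are free. Counting distinct full assignments: branch {a=false, e=false} (d, c, b) contributes 8 new; branch {a=false, c=true, e=false} (d, b) contributes 0 new; branch {d=true, e=false} (a, c, b) contributes 4 new; branch {c=true, d=true, e=false} (a, b) contributes 0 new; branch {a=false, b=true, e=false} (d, c) contributes 0 new; branch {b=true, d=true, e=false} (a, c) contributes 0 new; branch {b=true} (a, d, c, e) contributes 10 new; branch {e=true} (a, d, c, b) contributes 8 new; branch {b=true} (a, d, c, e) contributes 0 new. Total: 30.

30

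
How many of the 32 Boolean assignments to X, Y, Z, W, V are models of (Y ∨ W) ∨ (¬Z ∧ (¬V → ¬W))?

Initial set: {((Y ∨ W) ∨ (¬Z ∧ (¬V → ¬W)))}.
((Y ∨ W) ∨ (¬Z ∧ (¬V → ¬W))): β-rule — branch into (Y ∨ W)  //  (¬Z ∧ (¬V → ¬W)).
  branch 1 (add (Y ∨ W)):
    (Y ∨ W): β-rule — branch into Y  //  W.
      branch 1.1 (add Y):
        ○ open, literals {Y=T}.
      branch 1.2 (add W):
        ○ open, literals {W=T}.
  branch 2 (add (¬Z ∧ (¬V → ¬W))):
    (¬Z ∧ (¬V → ¬W)): α-rule — add ¬Z, (¬V → ¬W).
    (¬V → ¬W): β-rule — branch into ¬¬V  //  ¬W.
      branch 2.1 (add ¬¬V):
        ○ open, literals {V=T, Z=F}.
      branch 2.2 (add ¬W):
        ○ open, literals {W=F, Z=F}.
0 branches closed, 4 open.
Each open branch fixes some atoms; the unmentioned ones are free. Counting distinct full assignments: branch {Y=T} (X, Z, W, V) contributes 16 new; branch {W=T} (X, Y, Z, V) contributes 8 new; branch {V=T, Z=F} (X, Y, W) contributes 2 new; branch {W=F, Z=F} (X, Y, V) contributes 2 new. Total: 28.

28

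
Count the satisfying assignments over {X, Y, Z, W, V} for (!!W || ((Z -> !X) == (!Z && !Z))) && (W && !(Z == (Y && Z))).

Initial set: {T ((!!W || ((Z -> !X) == (!Z && !Z))) && (W && !(Z == (Y && Z))))}.
T ((!!W || ((Z -> !X) == (!Z && !Z))) && (W && !(Z == (Y && Z)))): α-rule — add T (!!W || ((Z -> !X) == (!Z && !Z))), T (W && !(Z == (Y && Z))).
T (W && !(Z == (Y && Z))): α-rule — add T W, T !(Z == (Y && Z)).
T (!!W || ((Z -> !X) == (!Z && !Z))): β-rule — branch into T !!W  //  T ((Z -> !X) == (!Z && !Z)).
  branch 1 (add T !!W):
    T !!W: drop double negation, giving T W.
    T !(Z == (Y && Z)): β-rule — branch into T Z, F (Y && Z)  //  F Z, T (Y && Z).
      branch 1.1 (add T Z, F (Y && Z)):
        F (Y && Z): β-rule — branch into F Y  //  F Z.
          branch 1.1.1 (add F Y):
            ○ open, literals {W=T, Y=F, Z=T}.
          branch 1.1.2 (add F Z):
            × closes — contains both Z and !Z.
      branch 1.2 (add F Z, T (Y && Z)):
        T (Y && Z): α-rule — add T Y, T Z.
        × closes — contains both Z and !Z.
  branch 2 (add T ((Z -> !X) == (!Z && !Z))):
    T !(Z == (Y && Z)): β-rule — branch into T Z, F (Y && Z)  //  F Z, T (Y && Z).
      branch 2.1 (add T Z, F (Y && Z)):
        T ((Z -> !X) == (!Z && !Z)): β-rule — branch into T (Z -> !X), T (!Z && !Z)  //  F (Z -> !X), F (!Z && !Z).
          branch 2.1.1 (add T (Z -> !X), T (!Z && !Z)):
            T (!Z && !Z): α-rule — add T !Z, T !Z.
            × closes — contains both Z and !Z.
          branch 2.1.2 (add F (Z -> !X), F (!Z && !Z)):
            F (Z -> !X): α-rule — add T Z, F !X.
            F (Y && Z): β-rule — branch into F Y  //  F Z.
              branch 2.1.2.1 (add F Y):
                F (!Z && !Z): β-rule — branch into F !Z  //  F !Z.
                  branch 2.1.2.1.1 (add F !Z):
                    ○ open, literals {W=T, X=T, Y=F, Z=T}.
                  branch 2.1.2.1.2 (add F !Z):
                    ○ open, literals {W=T, X=T, Y=F, Z=T}.
              branch 2.1.2.2 (add F Z):
                × closes — contains both Z and !Z.
      branch 2.2 (add F Z, T (Y && Z)):
        T (Y && Z): α-rule — add T Y, T Z.
        × closes — contains both Z and !Z.
5 branches closed, 3 open.
Each open branch fixes some atoms; the unmentioned ones are free. Counting distinct full assignments: branch {W=T, Y=F, Z=T} (X, V) contributes 4 new; branch {W=T, X=T, Y=F, Z=T} (V) contributes 0 new; branch {W=T, X=T, Y=F, Z=T} (V) contributes 0 new. Total: 4.

4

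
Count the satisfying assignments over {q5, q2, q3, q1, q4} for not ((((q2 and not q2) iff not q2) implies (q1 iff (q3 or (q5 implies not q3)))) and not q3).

Initial set: {not ((((q2 and not q2) iff not q2) implies (q1 iff (q3 or (q5 implies not q3)))) and not q3)}.
not ((((q2 and not q2) iff not q2) implies (q1 iff (q3 or (q5 implies not q3)))) and not q3): β-rule — branch into not (((q2 and not q2) iff not q2) implies (q1 iff (q3 or (q5 implies not q3))))  //  not not q3.
  branch 1 (add not (((q2 and not q2) iff not q2) implies (q1 iff (q3 or (q5 implies not q3))))):
    not (((q2 and not q2) iff not q2) implies (q1 iff (q3 or (q5 implies not q3)))): α-rule — add ((q2 and not q2) iff not q2), not (q1 iff (q3 or (q5 implies not q3))).
    ((q2 and not q2) iff not q2): β-rule — branch into (q2 and not q2), not q2  //  not (q2 and not q2), not not q2.
      branch 1.1 (add (q2 and not q2), not q2):
        (q2 and not q2): α-rule — add q2, not q2.
        × closes — contains both q2 and not q2.
      branch 1.2 (add not (q2 and not q2), not not q2):
        not (q1 iff (q3 or (q5 implies not q3))): β-rule — branch into q1, not (q3 or (q5 implies not q3))  //  not q1, (q3 or (q5 implies not q3)).
          branch 1.2.1 (add q1, not (q3 or (q5 implies not q3))):
            not (q3 or (q5 implies not q3)): α-rule — add not q3, not (q5 implies not q3).
            not (q5 implies not q3): α-rule — add q5, not not q3.
            × closes — contains both q3 and not q3.
          branch 1.2.2 (add not q1, (q3 or (q5 implies not q3))):
            not (q2 and not q2): β-rule — branch into not q2  //  not not q2.
              branch 1.2.2.1 (add not q2):
                × closes — contains both q2 and not q2.
              branch 1.2.2.2 (add not not q2):
                (q3 or (q5 implies not q3)): β-rule — branch into q3  //  (q5 implies not q3).
                  branch 1.2.2.2.1 (add q3):
                    ○ open, literals {q1=0, q2=1, q3=1}.
                  branch 1.2.2.2.2 (add (q5 implies not q3)):
                    (q5 implies not q3): β-rule — branch into not q5  //  not q3.
                      branch 1.2.2.2.2.1 (add not q5):
                        ○ open, literals {q1=0, q2=1, q5=0}.
                      branch 1.2.2.2.2.2 (add not q3):
                        ○ open, literals {q1=0, q2=1, q3=0}.
  branch 2 (add not not q3):
    ○ open, literals {q3=1}.
3 branches closed, 4 open.
Each open branch fixes some atoms; the unmentioned ones are free. Counting distinct full assignments: branch {q1=0, q2=1, q3=1} (q5, q4) contributes 4 new; branch {q1=0, q2=1, q5=0} (q3, q4) contributes 2 new; branch {q1=0, q2=1, q3=0} (q5, q4) contributes 2 new; branch {q3=1} (q5, q2, q1, q4) contributes 12 new. Total: 20.

20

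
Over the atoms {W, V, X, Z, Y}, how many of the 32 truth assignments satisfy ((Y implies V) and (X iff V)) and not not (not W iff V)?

Initial set: {(((Y implies V) and (X iff V)) and not not (not W iff V))}.
(((Y implies V) and (X iff V)) and not not (not W iff V)): α-rule — add ((Y implies V) and (X iff V)), not not (not W iff V).
((Y implies V) and (X iff V)): α-rule — add (Y implies V), (X iff V).
not not (not W iff V): drop double negation, giving (not W iff V).
(Y implies V): β-rule — branch into not Y  //  V.
  branch 1 (add not Y):
    (X iff V): β-rule — branch into X, V  //  not X, not V.
      branch 1.1 (add X, V):
        (not W iff V): β-rule — branch into not W, V  //  not not W, not V.
          branch 1.1.1 (add not W, V):
            ○ open, literals {V=1, W=0, X=1, Y=0}.
          branch 1.1.2 (add not not W, not V):
            × closes — contains both V and not V.
      branch 1.2 (add not X, not V):
        (not W iff V): β-rule — branch into not W, V  //  not not W, not V.
          branch 1.2.1 (add not W, V):
            × closes — contains both V and not V.
          branch 1.2.2 (add not not W, not V):
            ○ open, literals {V=0, W=1, X=0, Y=0}.
  branch 2 (add V):
    (X iff V): β-rule — branch into X, V  //  not X, not V.
      branch 2.1 (add X, V):
        (not W iff V): β-rule — branch into not W, V  //  not not W, not V.
          branch 2.1.1 (add not W, V):
            ○ open, literals {V=1, W=0, X=1}.
          branch 2.1.2 (add not not W, not V):
            × closes — contains both V and not V.
      branch 2.2 (add not X, not V):
        × closes — contains both V and not V.
4 branches closed, 3 open.
Each open branch fixes some atoms; the unmentioned ones are free. Counting distinct full assignments: branch {V=1, W=0, X=1, Y=0} (Z) contributes 2 new; branch {V=0, W=1, X=0, Y=0} (Z) contributes 2 new; branch {V=1, W=0, X=1} (Z, Y) contributes 2 new. Total: 6.

6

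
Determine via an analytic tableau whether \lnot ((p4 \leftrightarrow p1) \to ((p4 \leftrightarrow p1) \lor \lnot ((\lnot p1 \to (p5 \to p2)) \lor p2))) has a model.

Initial set: {T \lnot ((p4 \leftrightarrow p1) \to ((p4 \leftrightarrow p1) \lor \lnot ((\lnot p1 \to (p5 \to p2)) \lor p2)))}.
T \lnot ((p4 \leftrightarrow p1) \to ((p4 \leftrightarrow p1) \lor \lnot ((\lnot p1 \to (p5 \to p2)) \lor p2))): α-rule — add T (p4 \leftrightarrow p1), F ((p4 \leftrightarrow p1) \lor \lnot ((\lnot p1 \to (p5 \to p2)) \lor p2)).
F ((p4 \leftrightarrow p1) \lor \lnot ((\lnot p1 \to (p5 \to p2)) \lor p2)): α-rule — add F (p4 \leftrightarrow p1), F \lnot ((\lnot p1 \to (p5 \to p2)) \lor p2).
T (p4 \leftrightarrow p1): β-rule — branch into T p4, T p1  //  F p4, F p1.
  branch 1 (add T p4, T p1):
    F (p4 \leftrightarrow p1): β-rule — branch into T p4, F p1  //  F p4, T p1.
      branch 1.1 (add T p4, F p1):
        × closes — contains both p1 and \lnot p1.
      branch 1.2 (add F p4, T p1):
        × closes — contains both p4 and \lnot p4.
  branch 2 (add F p4, F p1):
    F (p4 \leftrightarrow p1): β-rule — branch into T p4, F p1  //  F p4, T p1.
      branch 2.1 (add T p4, F p1):
        × closes — contains both p4 and \lnot p4.
      branch 2.2 (add F p4, T p1):
        × closes — contains both p1 and \lnot p1.
All 4 branches close.
Every branch closed; the formula is unsatisfiable.

Unsatisfiable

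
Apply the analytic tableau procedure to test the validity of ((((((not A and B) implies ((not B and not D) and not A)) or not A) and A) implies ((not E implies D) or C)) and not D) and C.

Assume the negation and expand:
Initial set: {not (((((((not A and B) implies ((not B and not D) and not A)) or not A) and A) implies ((not E implies D) or C)) and not D) and C)}.
not (((((((not A and B) implies ((not B and not D) and not A)) or not A) and A) implies ((not E implies D) or C)) and not D) and C): β-rule — branch into not ((((((not A and B) implies ((not B and not D) and not A)) or not A) and A) implies ((not E implies D) or C)) and not D)  //  not C.
  branch 1 (add not ((((((not A and B) implies ((not B and not D) and not A)) or not A) and A) implies ((not E implies D) or C)) and not D)):
    not ((((((not A and B) implies ((not B and not D) and not A)) or not A) and A) implies ((not E implies D) or C)) and not D): β-rule — branch into not (((((not A and B) implies ((not B and not D) and not A)) or not A) and A) implies ((not E implies D) or C))  //  not not D.
      branch 1.1 (add not (((((not A and B) implies ((not B and not D) and not A)) or not A) and A) implies ((not E implies D) or C))):
        not (((((not A and B) implies ((not B and not D) and not A)) or not A) and A) implies ((not E implies D) or C)): α-rule — add ((((not A and B) implies ((not B and not D) and not A)) or not A) and A), not ((not E implies D) or C).
        ((((not A and B) implies ((not B and not D) and not A)) or not A) and A): α-rule — add (((not A and B) implies ((not B and not D) and not A)) or not A), A.
        not ((not E implies D) or C): α-rule — add not (not E implies D), not C.
        not (not E implies D): α-rule — add not E, not D.
        (((not A and B) implies ((not B and not D) and not A)) or not A): β-rule — branch into ((not A and B) implies ((not B and not D) and not A))  //  not A.
          branch 1.1.1 (add ((not A and B) implies ((not B and not D) and not A))):
            ((not A and B) implies ((not B and not D) and not A)): β-rule — branch into not (not A and B)  //  ((not B and not D) and not A).
              branch 1.1.1.1 (add not (not A and B)):
                not (not A and B): β-rule — branch into not not A  //  not B.
                  branch 1.1.1.1.1 (add not not A):
                    ○ open, literals {A=1, C=0, D=0, E=0}.
                  branch 1.1.1.1.2 (add not B):
                    ○ open, literals {A=1, B=0, C=0, D=0, E=0}.
              branch 1.1.1.2 (add ((not B and not D) and not A)):
                ((not B and not D) and not A): α-rule — add (not B and not D), not A.
                × closes — contains both A and not A.
          branch 1.1.2 (add not A):
            × closes — contains both A and not A.
      branch 1.2 (add not not D):
        ○ open, literals {D=1}.
  branch 2 (add not C):
    ○ open, literals {C=0}.
2 branches closed, 4 open.
An open branch gives a countermodel: A=1, C=0, D=0, E=0 (unmentioned atoms arbitrary); under it the original formula is false.

Not valid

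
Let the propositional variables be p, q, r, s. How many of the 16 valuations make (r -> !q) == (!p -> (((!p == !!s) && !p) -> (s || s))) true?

12

Initial set: {T ((r -> !q) == (!p -> (((!p == !!s) && !p) -> (s || s))))}.
T ((r -> !q) == (!p -> (((!p == !!s) && !p) -> (s || s)))): β-rule — branch into T (r -> !q), T (!p -> (((!p == !!s) && !p) -> (s || s)))  //  F (r -> !q), F (!p -> (((!p == !!s) && !p) -> (s || s))).
  branch 1 (add T (r -> !q), T (!p -> (((!p == !!s) && !p) -> (s || s)))):
    T (r -> !q): β-rule — branch into F r  //  T !q.
      branch 1.1 (add F r):
        T (!p -> (((!p == !!s) && !p) -> (s || s))): β-rule — branch into F !p  //  T (((!p == !!s) && !p) -> (s || s)).
          branch 1.1.1 (add F !p):
            ○ open, literals {p=T, r=F}.
          branch 1.1.2 (add T (((!p == !!s) && !p) -> (s || s))):
            T (((!p == !!s) && !p) -> (s || s)): β-rule — branch into F ((!p == !!s) && !p)  //  T (s || s).
              branch 1.1.2.1 (add F ((!p == !!s) && !p)):
                F ((!p == !!s) && !p): β-rule — branch into F (!p == !!s)  //  F !p.
                  branch 1.1.2.1.1 (add F (!p == !!s)):
                    F (!p == !!s): β-rule — branch into T !p, F !!s  //  F !p, T !!s.
                      branch 1.1.2.1.1.1 (add T !p, F !!s):
                        F !!s: drop double negation, giving F s.
                        ○ open, literals {p=F, r=F, s=F}.
                      branch 1.1.2.1.1.2 (add F !p, T !!s):
                        T !!s: drop double negation, giving T s.
                        ○ open, literals {p=T, r=F, s=T}.
                  branch 1.1.2.1.2 (add F !p):
                    ○ open, literals {p=T, r=F}.
              branch 1.1.2.2 (add T (s || s)):
                T (s || s): β-rule — branch into T s  //  T s.
                  branch 1.1.2.2.1 (add T s):
                    ○ open, literals {r=F, s=T}.
                  branch 1.1.2.2.2 (add T s):
                    ○ open, literals {r=F, s=T}.
      branch 1.2 (add T !q):
        T (!p -> (((!p == !!s) && !p) -> (s || s))): β-rule — branch into F !p  //  T (((!p == !!s) && !p) -> (s || s)).
          branch 1.2.1 (add F !p):
            ○ open, literals {p=T, q=F}.
          branch 1.2.2 (add T (((!p == !!s) && !p) -> (s || s))):
            T (((!p == !!s) && !p) -> (s || s)): β-rule — branch into F ((!p == !!s) && !p)  //  T (s || s).
              branch 1.2.2.1 (add F ((!p == !!s) && !p)):
                F ((!p == !!s) && !p): β-rule — branch into F (!p == !!s)  //  F !p.
                  branch 1.2.2.1.1 (add F (!p == !!s)):
                    F (!p == !!s): β-rule — branch into T !p, F !!s  //  F !p, T !!s.
                      branch 1.2.2.1.1.1 (add T !p, F !!s):
                        F !!s: drop double negation, giving F s.
                        ○ open, literals {p=F, q=F, s=F}.
                      branch 1.2.2.1.1.2 (add F !p, T !!s):
                        T !!s: drop double negation, giving T s.
                        ○ open, literals {p=T, q=F, s=T}.
                  branch 1.2.2.1.2 (add F !p):
                    ○ open, literals {p=T, q=F}.
              branch 1.2.2.2 (add T (s || s)):
                T (s || s): β-rule — branch into T s  //  T s.
                  branch 1.2.2.2.1 (add T s):
                    ○ open, literals {q=F, s=T}.
                  branch 1.2.2.2.2 (add T s):
                    ○ open, literals {q=F, s=T}.
  branch 2 (add F (r -> !q), F (!p -> (((!p == !!s) && !p) -> (s || s)))):
    F (r -> !q): α-rule — add T r, F !q.
    F (!p -> (((!p == !!s) && !p) -> (s || s))): α-rule — add T !p, F (((!p == !!s) && !p) -> (s || s)).
    F (((!p == !!s) && !p) -> (s || s)): α-rule — add T ((!p == !!s) && !p), F (s || s).
    T ((!p == !!s) && !p): α-rule — add T (!p == !!s), T !p.
    F (s || s): α-rule — add F s, F s.
    T (!p == !!s): β-rule — branch into T !p, T !!s  //  F !p, F !!s.
      branch 2.1 (add T !p, T !!s):
        T !!s: drop double negation, giving T s.
        × closes — contains both s and !s.
      branch 2.2 (add F !p, F !!s):
        × closes — contains both p and !p.
2 branches closed, 12 open.
Each open branch fixes some atoms; the unmentioned ones are free. Counting distinct full assignments: branch {p=T, r=F} (q, s) contributes 4 new; branch {p=F, r=F, s=F} (q) contributes 2 new; branch {p=T, r=F, s=T} (q) contributes 0 new; branch {p=T, r=F} (q, s) contributes 0 new; branch {r=F, s=T} (p, q) contributes 2 new; branch {r=F, s=T} (p, q) contributes 0 new; branch {p=T, q=F} (r, s) contributes 2 new; branch {p=F, q=F, s=F} (r) contributes 1 new; branch {p=T, q=F, s=T} (r) contributes 0 new; branch {p=T, q=F} (r, s) contributes 0 new; branch {q=F, s=T} (p, r) contributes 1 new; branch {q=F, s=T} (p, r) contributes 0 new. Total: 12.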